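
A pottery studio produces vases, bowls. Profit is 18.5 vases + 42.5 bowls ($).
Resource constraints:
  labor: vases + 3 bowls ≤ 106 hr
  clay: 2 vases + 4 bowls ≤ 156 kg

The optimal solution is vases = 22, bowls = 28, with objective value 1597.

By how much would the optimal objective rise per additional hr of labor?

5.5

Both labor and clay are binding at x*.
The binding rows give the dual system: 1·y_labor + 2·y_clay = 18.5 and 3·y_labor + 4·y_clay = 42.5.
This yields shadow prices y_labor = 5.5, y_clay = 6.5.
Shadow price of labor = 5.5.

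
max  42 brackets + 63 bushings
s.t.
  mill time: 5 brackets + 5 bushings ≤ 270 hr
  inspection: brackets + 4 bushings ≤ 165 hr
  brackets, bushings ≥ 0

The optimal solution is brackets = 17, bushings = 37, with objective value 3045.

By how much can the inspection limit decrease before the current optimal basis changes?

Binding constraints: mill time, inspection. The basis is B = [[5,5],[1,4]] with det 15.
Per unit decrease in inspection, x* moves by d = (0.3333, -0.3333).
The basis stays optimal until bushings reaches 0; allowable decrease = 111 hr.

111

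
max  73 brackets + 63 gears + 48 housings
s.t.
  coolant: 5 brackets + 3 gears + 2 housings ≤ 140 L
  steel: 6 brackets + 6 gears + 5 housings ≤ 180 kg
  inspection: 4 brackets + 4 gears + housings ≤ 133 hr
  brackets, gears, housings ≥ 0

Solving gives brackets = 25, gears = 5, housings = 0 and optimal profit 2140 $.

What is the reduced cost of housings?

-2

Check each constraint at x*: coolant 140/140 (tight); steel 180/180 (tight); inspection 120/133 (slack 13).
Slack constraints have shadow price 0 (complementary slackness).
The binding rows give the dual system: 5·y_coolant + 6·y_steel = 73 and 3·y_coolant + 6·y_steel = 63.
→ y_coolant = 5 and y_steel = 8.
Reduced cost of housings: c₃ − yᵀa₃ = 48 − (5·2 + 8·5) = 48 − 50 = -2.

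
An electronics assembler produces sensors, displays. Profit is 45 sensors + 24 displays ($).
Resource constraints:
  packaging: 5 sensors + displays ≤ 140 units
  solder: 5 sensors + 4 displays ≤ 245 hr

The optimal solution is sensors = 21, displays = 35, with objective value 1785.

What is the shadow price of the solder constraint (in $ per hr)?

5

At the optimum: packaging uses 140 of 140 (binding); solder uses 245 of 245 (binding).
Dual feasibility on the basic columns requires 5·y_packaging + 5·y_solder = 45, 1·y_packaging + 4·y_solder = 24.
Solving: y_packaging = 4, y_solder = 5.
Shadow price of solder = 5.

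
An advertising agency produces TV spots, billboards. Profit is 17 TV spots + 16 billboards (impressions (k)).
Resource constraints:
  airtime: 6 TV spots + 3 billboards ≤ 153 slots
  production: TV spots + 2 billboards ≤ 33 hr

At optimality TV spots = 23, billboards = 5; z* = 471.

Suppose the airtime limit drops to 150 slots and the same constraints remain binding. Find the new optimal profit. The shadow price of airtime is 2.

Δb = -3, so new z* = 471 + (2)·(-3) = 471 − 6 = 465.

465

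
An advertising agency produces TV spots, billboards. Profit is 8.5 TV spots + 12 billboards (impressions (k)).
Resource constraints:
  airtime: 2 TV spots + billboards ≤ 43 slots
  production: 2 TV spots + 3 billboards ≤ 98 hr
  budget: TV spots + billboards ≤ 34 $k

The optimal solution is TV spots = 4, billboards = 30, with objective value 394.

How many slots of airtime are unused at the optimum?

airtime used = 2·4 + 1·30 = 38; slack = 43 − 38 = 5.

5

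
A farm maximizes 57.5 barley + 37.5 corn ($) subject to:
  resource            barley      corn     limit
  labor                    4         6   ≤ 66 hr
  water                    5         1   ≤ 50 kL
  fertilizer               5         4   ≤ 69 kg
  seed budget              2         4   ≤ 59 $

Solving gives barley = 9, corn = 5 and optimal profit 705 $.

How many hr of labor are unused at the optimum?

labor used = 4·9 + 6·5 = 66; slack = 66 − 66 = 0.

0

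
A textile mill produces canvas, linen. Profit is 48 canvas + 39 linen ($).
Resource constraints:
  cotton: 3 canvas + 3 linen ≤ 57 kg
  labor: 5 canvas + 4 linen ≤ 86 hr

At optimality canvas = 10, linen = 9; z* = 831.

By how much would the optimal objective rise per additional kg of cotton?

1

Both cotton and labor are binding at x*.
Dual feasibility on the basic columns requires 3·y_cotton + 5·y_labor = 48, 3·y_cotton + 4·y_labor = 39.
→ y_cotton = 1 and y_labor = 9.
Shadow price of cotton = 1.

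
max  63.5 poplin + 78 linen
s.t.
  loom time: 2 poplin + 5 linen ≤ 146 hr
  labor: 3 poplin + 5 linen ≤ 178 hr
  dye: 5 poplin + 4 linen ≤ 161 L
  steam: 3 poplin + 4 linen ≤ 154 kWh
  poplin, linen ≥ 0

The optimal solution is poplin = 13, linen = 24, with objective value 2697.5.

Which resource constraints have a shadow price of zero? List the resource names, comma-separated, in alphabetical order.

labor, steam

loom time: 146/146 (binding)
labor: 159/178 (slack 19)
dye: 161/161 (binding)
steam: 135/154 (slack 19)
By complementary slackness, a constraint with positive slack has shadow price 0 → labor, steam.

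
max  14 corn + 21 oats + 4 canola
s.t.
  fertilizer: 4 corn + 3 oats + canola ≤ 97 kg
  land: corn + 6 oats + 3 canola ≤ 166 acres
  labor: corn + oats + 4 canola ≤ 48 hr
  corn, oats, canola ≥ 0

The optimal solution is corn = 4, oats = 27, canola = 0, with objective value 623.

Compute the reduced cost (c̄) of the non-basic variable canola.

At the optimum: fertilizer uses 97 of 97 (binding); land uses 166 of 166 (binding); labor uses 31 of 48 (slack = 17).
Since labor is not tight, its dual is 0.
From A_Bᵀ y = c: 4·y_fertilizer + 1·y_land = 14; 3·y_fertilizer + 6·y_land = 21.
This yields shadow prices y_fertilizer = 3, y_land = 2.
Reduced cost of canola: c₃ − yᵀa₃ = 4 − (3·1 + 2·3) = 4 − 9 = -5.

-5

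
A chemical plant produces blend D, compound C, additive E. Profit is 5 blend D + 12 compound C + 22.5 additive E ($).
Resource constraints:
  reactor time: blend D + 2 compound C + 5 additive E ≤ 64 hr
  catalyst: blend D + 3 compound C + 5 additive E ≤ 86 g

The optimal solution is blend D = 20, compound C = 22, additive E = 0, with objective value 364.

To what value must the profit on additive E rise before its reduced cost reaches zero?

Both reactor time and catalyst are binding at x*.
The binding rows give the dual system: 1·y_reactor time + 1·y_catalyst = 5 and 2·y_reactor time + 3·y_catalyst = 12.
Solving: y_reactor time = 3, y_catalyst = 2.
additive E enters the basis when its profit ≥ yᵀa₃ = 3·5 + 2·5 = 25.

25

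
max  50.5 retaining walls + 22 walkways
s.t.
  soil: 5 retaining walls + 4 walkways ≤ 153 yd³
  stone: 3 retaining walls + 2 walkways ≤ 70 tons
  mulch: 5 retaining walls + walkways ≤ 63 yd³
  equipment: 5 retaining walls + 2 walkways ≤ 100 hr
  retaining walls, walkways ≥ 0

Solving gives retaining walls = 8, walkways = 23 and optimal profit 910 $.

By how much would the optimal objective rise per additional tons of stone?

8.5

Check each constraint at x*: soil 132/153 (slack 21); stone 70/70 (tight); mulch 63/63 (tight); equipment 86/100 (slack 14).
Since soil, equipment are not tight, their duals are 0.
Dual feasibility on the basic columns requires 3·y_stone + 5·y_mulch = 50.5, 2·y_stone + 1·y_mulch = 22.
→ y_stone = 8.5 and y_mulch = 5.
Shadow price of stone = 8.5.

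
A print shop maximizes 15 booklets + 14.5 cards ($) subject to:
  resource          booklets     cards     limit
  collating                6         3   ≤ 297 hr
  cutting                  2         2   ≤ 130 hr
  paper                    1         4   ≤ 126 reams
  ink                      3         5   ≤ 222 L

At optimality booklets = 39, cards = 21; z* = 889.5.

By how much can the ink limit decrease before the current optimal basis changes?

Binding constraints: collating, ink. The basis is B = [[6,3],[3,5]] with det 21.
Per unit decrease in ink, x* moves by d = (0.1429, -0.2857).
The basis stays optimal until cards reaches 0; allowable decrease = 73.5 L.

73.5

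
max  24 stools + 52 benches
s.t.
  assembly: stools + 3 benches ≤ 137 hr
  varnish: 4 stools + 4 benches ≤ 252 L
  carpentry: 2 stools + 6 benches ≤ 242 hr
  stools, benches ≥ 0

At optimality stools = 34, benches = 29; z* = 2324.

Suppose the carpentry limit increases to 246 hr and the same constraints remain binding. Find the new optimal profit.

2352

Binding: varnish and carpentry. Non-binding: assembly (16 unused).
Slack constraints have shadow price 0 (complementary slackness).
Dual feasibility on the basic columns requires 4·y_varnish + 2·y_carpentry = 24, 4·y_varnish + 6·y_carpentry = 52.
→ y_varnish = 2.5 and y_carpentry = 7.
Δz = y_carpentry·Δb = 7 × (4) = 28, so new z* = 2324 + 28 = 2352.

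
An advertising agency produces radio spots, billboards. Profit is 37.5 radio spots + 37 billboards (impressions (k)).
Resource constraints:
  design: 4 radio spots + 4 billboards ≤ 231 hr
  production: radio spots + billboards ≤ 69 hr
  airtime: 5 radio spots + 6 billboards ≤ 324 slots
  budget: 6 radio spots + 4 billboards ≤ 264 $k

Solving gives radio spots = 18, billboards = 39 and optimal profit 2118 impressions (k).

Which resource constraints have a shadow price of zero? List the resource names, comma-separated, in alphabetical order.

design, production

design: 228/231 (slack 3)
production: 57/69 (slack 12)
airtime: 324/324 (binding)
budget: 264/264 (binding)
By complementary slackness, a constraint with positive slack has shadow price 0 → design, production.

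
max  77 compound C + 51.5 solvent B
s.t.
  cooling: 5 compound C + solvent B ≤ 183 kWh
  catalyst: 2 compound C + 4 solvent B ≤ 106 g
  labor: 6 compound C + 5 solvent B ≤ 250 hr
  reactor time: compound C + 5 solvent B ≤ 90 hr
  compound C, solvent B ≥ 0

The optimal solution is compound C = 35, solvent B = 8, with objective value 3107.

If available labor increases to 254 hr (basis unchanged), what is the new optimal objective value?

3145

Binding: cooling and labor. Non-binding: catalyst (4 unused), reactor time (15 unused).
Slack constraints have shadow price 0 (complementary slackness).
From A_Bᵀ y = c: 5·y_cooling + 6·y_labor = 77; 1·y_cooling + 5·y_labor = 51.5.
Solving: y_cooling = 4, y_labor = 9.5.
Δz = y_labor·Δb = 9.5 × (4) = 38, so new z* = 3107 + 38 = 3145.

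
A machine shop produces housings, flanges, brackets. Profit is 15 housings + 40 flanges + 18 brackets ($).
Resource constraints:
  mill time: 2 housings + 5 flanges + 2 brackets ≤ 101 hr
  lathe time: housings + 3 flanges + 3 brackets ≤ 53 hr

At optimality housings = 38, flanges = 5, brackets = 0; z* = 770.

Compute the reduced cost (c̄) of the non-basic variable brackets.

-7

Both mill time and lathe time are binding at x*.
The binding rows give the dual system: 2·y_mill time + 1·y_lathe time = 15 and 5·y_mill time + 3·y_lathe time = 40.
This yields shadow prices y_mill time = 5, y_lathe time = 5.
Reduced cost of brackets: c₃ − yᵀa₃ = 18 − (5·2 + 5·3) = 18 − 25 = -7.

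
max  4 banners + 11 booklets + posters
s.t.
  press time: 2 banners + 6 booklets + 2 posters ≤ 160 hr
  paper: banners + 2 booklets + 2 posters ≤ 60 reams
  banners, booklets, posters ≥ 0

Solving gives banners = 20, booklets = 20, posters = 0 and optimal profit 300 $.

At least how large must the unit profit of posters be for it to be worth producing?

Both press time and paper are binding at x*.
From A_Bᵀ y = c: 2·y_press time + 1·y_paper = 4; 6·y_press time + 2·y_paper = 11.
→ y_press time = 1.5 and y_paper = 1.
posters enters the basis when its profit ≥ yᵀa₃ = 1.5·2 + 1·2 = 5.

5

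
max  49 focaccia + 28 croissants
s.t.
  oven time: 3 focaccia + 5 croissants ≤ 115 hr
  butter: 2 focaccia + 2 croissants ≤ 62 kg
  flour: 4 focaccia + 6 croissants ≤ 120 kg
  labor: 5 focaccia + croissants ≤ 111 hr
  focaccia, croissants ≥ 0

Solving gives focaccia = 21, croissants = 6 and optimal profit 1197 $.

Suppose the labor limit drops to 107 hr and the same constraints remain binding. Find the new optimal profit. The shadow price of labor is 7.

Δb = -4, so new z* = 1197 + (7)·(-4) = 1197 − 28 = 1169.

1169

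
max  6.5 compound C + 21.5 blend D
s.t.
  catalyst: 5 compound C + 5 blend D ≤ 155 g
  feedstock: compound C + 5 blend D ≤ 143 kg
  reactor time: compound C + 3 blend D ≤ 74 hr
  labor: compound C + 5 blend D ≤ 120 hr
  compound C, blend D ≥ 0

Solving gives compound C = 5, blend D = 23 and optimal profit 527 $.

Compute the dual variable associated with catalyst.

Binding: reactor time and labor. Non-binding: catalyst (15 unused), feedstock (23 unused).
Since catalyst, feedstock are not tight, their duals are 0.
The binding rows give the dual system: 1·y_reactor time + 1·y_labor = 6.5 and 3·y_reactor time + 5·y_labor = 21.5.
This yields shadow prices y_reactor time = 5.5, y_labor = 1.
Shadow price of catalyst = 0.

0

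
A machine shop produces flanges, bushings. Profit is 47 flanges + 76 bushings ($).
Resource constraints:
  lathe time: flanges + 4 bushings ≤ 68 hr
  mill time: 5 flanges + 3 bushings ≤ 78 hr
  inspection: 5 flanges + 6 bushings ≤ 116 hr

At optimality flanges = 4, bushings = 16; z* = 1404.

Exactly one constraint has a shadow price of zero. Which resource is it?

lathe time: 68/68 (binding)
mill time: 68/78 (slack 10)
inspection: 116/116 (binding)
By complementary slackness, a constraint with positive slack has shadow price 0 → mill time.

mill time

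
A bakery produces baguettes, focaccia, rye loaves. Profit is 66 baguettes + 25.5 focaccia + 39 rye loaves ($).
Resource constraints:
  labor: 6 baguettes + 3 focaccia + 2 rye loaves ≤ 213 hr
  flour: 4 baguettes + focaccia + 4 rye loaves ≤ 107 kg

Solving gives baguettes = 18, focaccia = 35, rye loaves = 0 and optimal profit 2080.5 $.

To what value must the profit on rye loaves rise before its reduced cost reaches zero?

42

At the optimum: labor uses 213 of 213 (binding); flour uses 107 of 107 (binding).
Dual feasibility on the basic columns requires 6·y_labor + 4·y_flour = 66, 3·y_labor + 1·y_flour = 25.5.
This yields shadow prices y_labor = 6, y_flour = 7.5.
rye loaves enters the basis when its profit ≥ yᵀa₃ = 6·2 + 7.5·4 = 42.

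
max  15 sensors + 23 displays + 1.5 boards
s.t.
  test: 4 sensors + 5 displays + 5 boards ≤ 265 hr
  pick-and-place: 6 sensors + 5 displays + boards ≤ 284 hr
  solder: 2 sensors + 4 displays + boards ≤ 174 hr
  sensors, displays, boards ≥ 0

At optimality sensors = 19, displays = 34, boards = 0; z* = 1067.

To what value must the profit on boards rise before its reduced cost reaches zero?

Binding: pick-and-place and solder. Non-binding: test (19 unused).
Since test is not tight, its dual is 0.
The binding rows give the dual system: 6·y_pick-and-place + 2·y_solder = 15 and 5·y_pick-and-place + 4·y_solder = 23.
→ y_pick-and-place = 1 and y_solder = 4.5.
boards enters the basis when its profit ≥ yᵀa₃ = 1·1 + 4.5·1 = 5.5.

5.5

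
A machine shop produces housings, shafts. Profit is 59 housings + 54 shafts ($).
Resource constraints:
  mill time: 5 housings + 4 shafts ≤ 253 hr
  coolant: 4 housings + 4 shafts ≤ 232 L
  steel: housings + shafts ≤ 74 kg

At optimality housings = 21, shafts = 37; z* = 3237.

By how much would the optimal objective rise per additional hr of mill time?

Binding: mill time and coolant. Non-binding: steel (16 unused).
Slack constraints have shadow price 0 (complementary slackness).
The binding rows give the dual system: 5·y_mill time + 4·y_coolant = 59 and 4·y_mill time + 4·y_coolant = 54.
→ y_mill time = 5 and y_coolant = 8.5.
Shadow price of mill time = 5.

5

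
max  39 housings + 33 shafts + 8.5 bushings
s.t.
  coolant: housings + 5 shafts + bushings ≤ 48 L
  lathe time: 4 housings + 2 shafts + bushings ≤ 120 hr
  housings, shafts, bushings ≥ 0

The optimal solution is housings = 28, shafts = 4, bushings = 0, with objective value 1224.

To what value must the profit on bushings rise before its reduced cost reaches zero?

Both coolant and lathe time are binding at x*.
From A_Bᵀ y = c: 1·y_coolant + 4·y_lathe time = 39; 5·y_coolant + 2·y_lathe time = 33.
This yields shadow prices y_coolant = 3, y_lathe time = 9.
bushings enters the basis when its profit ≥ yᵀa₃ = 3·1 + 9·1 = 12.

12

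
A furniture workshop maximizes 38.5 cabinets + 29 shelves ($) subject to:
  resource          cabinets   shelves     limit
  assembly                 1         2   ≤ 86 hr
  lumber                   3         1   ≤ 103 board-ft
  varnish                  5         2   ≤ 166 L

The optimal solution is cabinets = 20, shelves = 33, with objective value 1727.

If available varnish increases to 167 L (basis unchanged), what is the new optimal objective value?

Binding: assembly and varnish. Non-binding: lumber (10 unused).
Since lumber is not tight, its dual is 0.
The binding rows give the dual system: 1·y_assembly + 5·y_varnish = 38.5 and 2·y_assembly + 2·y_varnish = 29.
This yields shadow prices y_assembly = 8.5, y_varnish = 6.
Δz = y_varnish·Δb = 6 × (1) = 6, so new z* = 1727 + 6 = 1733.

1733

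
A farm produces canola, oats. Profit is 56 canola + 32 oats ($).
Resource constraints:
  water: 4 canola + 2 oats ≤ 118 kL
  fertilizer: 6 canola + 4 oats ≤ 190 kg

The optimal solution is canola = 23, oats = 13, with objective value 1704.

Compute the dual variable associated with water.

8

Both water and fertilizer are binding at x*.
Dual feasibility on the basic columns requires 4·y_water + 6·y_fertilizer = 56, 2·y_water + 4·y_fertilizer = 32.
This yields shadow prices y_water = 8, y_fertilizer = 4.
Shadow price of water = 8.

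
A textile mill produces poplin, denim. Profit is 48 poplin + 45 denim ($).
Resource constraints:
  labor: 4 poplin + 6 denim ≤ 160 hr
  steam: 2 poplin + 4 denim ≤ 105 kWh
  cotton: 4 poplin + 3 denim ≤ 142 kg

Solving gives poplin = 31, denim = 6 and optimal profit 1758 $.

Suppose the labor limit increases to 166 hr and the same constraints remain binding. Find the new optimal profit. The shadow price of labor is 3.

Δb = 6, so new z* = 1758 + (3)·(6) = 1758 + 18 = 1776.

1776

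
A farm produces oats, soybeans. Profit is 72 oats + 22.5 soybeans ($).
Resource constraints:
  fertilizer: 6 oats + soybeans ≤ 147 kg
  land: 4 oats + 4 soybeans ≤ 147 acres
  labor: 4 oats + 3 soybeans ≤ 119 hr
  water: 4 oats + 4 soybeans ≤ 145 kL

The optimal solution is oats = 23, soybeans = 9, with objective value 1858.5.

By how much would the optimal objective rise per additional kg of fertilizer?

9

Check each constraint at x*: fertilizer 147/147 (tight); land 128/147 (slack 19); labor 119/119 (tight); water 128/145 (slack 17).
Since land, water are not tight, their duals are 0.
Dual feasibility on the basic columns requires 6·y_fertilizer + 4·y_labor = 72, 1·y_fertilizer + 3·y_labor = 22.5.
→ y_fertilizer = 9 and y_labor = 4.5.
Shadow price of fertilizer = 9.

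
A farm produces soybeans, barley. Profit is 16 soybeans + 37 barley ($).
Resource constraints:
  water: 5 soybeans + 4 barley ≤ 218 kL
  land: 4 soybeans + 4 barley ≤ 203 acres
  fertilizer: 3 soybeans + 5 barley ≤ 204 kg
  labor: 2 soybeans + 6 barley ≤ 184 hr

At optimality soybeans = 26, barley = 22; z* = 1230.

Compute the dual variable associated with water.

At the optimum: water uses 218 of 218 (binding); land uses 192 of 203 (slack = 11); fertilizer uses 188 of 204 (slack = 16); labor uses 184 of 184 (binding).
Since land, fertilizer are not tight, their duals are 0.
Dual feasibility on the basic columns requires 5·y_water + 2·y_labor = 16, 4·y_water + 6·y_labor = 37.
This yields shadow prices y_water = 1, y_labor = 5.5.
Shadow price of water = 1.

1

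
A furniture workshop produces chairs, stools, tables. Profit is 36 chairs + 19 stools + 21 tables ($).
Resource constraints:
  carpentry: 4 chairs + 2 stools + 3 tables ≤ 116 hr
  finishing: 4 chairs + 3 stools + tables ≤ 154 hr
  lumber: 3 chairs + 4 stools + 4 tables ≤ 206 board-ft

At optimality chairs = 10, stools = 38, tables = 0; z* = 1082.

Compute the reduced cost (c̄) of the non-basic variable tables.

Check each constraint at x*: carpentry 116/116 (tight); finishing 154/154 (tight); lumber 182/206 (slack 24).
Since lumber is not tight, its dual is 0.
The binding rows give the dual system: 4·y_carpentry + 4·y_finishing = 36 and 2·y_carpentry + 3·y_finishing = 19.
Solving: y_carpentry = 8, y_finishing = 1.
Reduced cost of tables: c₃ − yᵀa₃ = 21 − (8·3 + 1·1) = 21 − 25 = -4.

-4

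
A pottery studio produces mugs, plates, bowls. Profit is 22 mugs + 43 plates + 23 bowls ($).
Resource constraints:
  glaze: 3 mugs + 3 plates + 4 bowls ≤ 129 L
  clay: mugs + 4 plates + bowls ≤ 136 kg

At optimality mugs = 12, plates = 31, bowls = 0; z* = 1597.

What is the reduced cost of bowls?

-4

At the optimum: glaze uses 129 of 129 (binding); clay uses 136 of 136 (binding).
From A_Bᵀ y = c: 3·y_glaze + 1·y_clay = 22; 3·y_glaze + 4·y_clay = 43.
→ y_glaze = 5 and y_clay = 7.
Reduced cost of bowls: c₃ − yᵀa₃ = 23 − (5·4 + 7·1) = 23 − 27 = -4.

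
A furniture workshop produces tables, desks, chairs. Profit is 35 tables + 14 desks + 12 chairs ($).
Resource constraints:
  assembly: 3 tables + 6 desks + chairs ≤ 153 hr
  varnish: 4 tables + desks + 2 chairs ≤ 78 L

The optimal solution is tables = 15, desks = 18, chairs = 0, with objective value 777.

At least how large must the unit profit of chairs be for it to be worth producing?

At the optimum: assembly uses 153 of 153 (binding); varnish uses 78 of 78 (binding).
The binding rows give the dual system: 3·y_assembly + 4·y_varnish = 35 and 6·y_assembly + 1·y_varnish = 14.
→ y_assembly = 1 and y_varnish = 8.
chairs enters the basis when its profit ≥ yᵀa₃ = 1·1 + 8·2 = 17.

17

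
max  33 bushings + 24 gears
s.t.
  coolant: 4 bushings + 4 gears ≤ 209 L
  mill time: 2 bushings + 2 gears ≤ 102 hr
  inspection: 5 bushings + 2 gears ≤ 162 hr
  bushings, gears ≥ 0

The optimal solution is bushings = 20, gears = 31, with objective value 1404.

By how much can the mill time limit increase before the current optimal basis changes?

Binding constraints: mill time, inspection. The basis is B = [[2,2],[5,2]] with det -6.
Per unit increase in mill time, x* moves by d = (-0.3333, 0.8333).
The basis stays optimal until coolant becomes binding; allowable increase = 2.5 hr.

2.5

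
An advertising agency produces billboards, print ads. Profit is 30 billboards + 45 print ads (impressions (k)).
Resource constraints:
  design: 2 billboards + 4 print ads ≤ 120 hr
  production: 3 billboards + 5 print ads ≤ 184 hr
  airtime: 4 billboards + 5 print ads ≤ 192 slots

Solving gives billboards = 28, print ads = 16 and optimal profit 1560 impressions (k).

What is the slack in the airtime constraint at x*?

0

airtime used = 4·28 + 5·16 = 192; slack = 192 − 192 = 0.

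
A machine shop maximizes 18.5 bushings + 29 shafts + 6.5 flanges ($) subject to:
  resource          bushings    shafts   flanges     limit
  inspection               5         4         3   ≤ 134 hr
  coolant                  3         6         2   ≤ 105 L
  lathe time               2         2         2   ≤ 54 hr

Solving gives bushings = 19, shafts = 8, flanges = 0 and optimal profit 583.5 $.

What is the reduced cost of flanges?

-8.5

Check each constraint at x*: inspection 127/134 (slack 7); coolant 105/105 (tight); lathe time 54/54 (tight).
Since inspection is not tight, its dual is 0.
The binding rows give the dual system: 3·y_coolant + 2·y_lathe time = 18.5 and 6·y_coolant + 2·y_lathe time = 29.
→ y_coolant = 3.5 and y_lathe time = 4.
Reduced cost of flanges: c₃ − yᵀa₃ = 6.5 − (3.5·2 + 4·2) = 6.5 − 15 = -8.5.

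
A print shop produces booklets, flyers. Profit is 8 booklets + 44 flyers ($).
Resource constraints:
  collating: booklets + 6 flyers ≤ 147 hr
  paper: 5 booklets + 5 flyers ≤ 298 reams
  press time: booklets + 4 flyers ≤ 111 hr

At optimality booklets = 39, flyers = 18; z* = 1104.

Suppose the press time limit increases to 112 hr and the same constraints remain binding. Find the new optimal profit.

At the optimum: collating uses 147 of 147 (binding); paper uses 285 of 298 (slack = 13); press time uses 111 of 111 (binding).
Slack constraints have shadow price 0 (complementary slackness).
From A_Bᵀ y = c: 1·y_collating + 1·y_press time = 8; 6·y_collating + 4·y_press time = 44.
Solving: y_collating = 6, y_press time = 2.
Δz = y_press time·Δb = 2 × (1) = 2, so new z* = 1104 + 2 = 1106.

1106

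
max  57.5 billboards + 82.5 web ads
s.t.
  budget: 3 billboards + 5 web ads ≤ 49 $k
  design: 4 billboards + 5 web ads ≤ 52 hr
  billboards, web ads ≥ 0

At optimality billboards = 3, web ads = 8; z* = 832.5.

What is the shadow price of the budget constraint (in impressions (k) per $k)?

At the optimum: budget uses 49 of 49 (binding); design uses 52 of 52 (binding).
From A_Bᵀ y = c: 3·y_budget + 4·y_design = 57.5; 5·y_budget + 5·y_design = 82.5.
This yields shadow prices y_budget = 8.5, y_design = 8.
Shadow price of budget = 8.5.

8.5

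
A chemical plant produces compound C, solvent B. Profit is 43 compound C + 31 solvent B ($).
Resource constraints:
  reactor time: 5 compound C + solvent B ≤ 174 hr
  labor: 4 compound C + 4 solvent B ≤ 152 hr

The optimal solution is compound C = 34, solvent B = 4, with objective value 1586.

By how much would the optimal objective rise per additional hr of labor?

7

Both reactor time and labor are binding at x*.
Dual feasibility on the basic columns requires 5·y_reactor time + 4·y_labor = 43, 1·y_reactor time + 4·y_labor = 31.
Solving: y_reactor time = 3, y_labor = 7.
Shadow price of labor = 7.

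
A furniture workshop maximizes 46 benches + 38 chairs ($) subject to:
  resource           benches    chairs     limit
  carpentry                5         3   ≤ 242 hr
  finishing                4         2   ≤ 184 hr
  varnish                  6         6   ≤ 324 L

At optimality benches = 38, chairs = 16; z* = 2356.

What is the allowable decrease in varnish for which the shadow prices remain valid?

48

Binding constraints: finishing, varnish. The basis is B = [[4,2],[6,6]] with det 12.
Per unit decrease in varnish, x* moves by d = (0.1667, -0.3333).
The basis stays optimal until chairs reaches 0; allowable decrease = 48 L.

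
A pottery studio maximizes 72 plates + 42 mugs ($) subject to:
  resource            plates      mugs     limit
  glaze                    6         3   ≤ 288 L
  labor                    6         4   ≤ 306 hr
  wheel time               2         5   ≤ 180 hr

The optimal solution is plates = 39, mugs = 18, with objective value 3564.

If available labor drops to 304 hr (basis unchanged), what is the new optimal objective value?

Binding: glaze and labor. Non-binding: wheel time (12 unused).
Since wheel time is not tight, its dual is 0.
The binding rows give the dual system: 6·y_glaze + 6·y_labor = 72 and 3·y_glaze + 4·y_labor = 42.
→ y_glaze = 6 and y_labor = 6.
Δz = y_labor·Δb = 6 × (-2) = -12, so new z* = 3564 − 12 = 3552.

3552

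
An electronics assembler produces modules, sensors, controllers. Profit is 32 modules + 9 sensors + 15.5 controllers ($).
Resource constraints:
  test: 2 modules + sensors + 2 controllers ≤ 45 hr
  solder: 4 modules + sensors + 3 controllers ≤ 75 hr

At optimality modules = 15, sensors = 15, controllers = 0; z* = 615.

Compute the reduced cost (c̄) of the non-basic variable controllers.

-9.5

At the optimum: test uses 45 of 45 (binding); solder uses 75 of 75 (binding).
The binding rows give the dual system: 2·y_test + 4·y_solder = 32 and 1·y_test + 1·y_solder = 9.
This yields shadow prices y_test = 2, y_solder = 7.
Reduced cost of controllers: c₃ − yᵀa₃ = 15.5 − (2·2 + 7·3) = 15.5 − 25 = -9.5.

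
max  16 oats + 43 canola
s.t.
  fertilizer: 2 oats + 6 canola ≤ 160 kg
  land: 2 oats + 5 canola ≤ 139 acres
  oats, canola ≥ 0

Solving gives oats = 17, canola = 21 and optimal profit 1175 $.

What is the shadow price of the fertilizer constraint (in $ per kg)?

Both fertilizer and land are binding at x*.
Dual feasibility on the basic columns requires 2·y_fertilizer + 2·y_land = 16, 6·y_fertilizer + 5·y_land = 43.
This yields shadow prices y_fertilizer = 3, y_land = 5.
Shadow price of fertilizer = 3.

3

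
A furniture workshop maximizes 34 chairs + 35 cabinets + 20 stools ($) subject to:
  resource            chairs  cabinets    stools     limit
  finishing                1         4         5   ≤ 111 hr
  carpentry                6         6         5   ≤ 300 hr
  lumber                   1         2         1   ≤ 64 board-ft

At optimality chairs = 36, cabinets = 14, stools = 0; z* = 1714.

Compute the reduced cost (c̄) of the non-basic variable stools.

-8.5

Check each constraint at x*: finishing 92/111 (slack 19); carpentry 300/300 (tight); lumber 64/64 (tight).
Slack constraints have shadow price 0 (complementary slackness).
From A_Bᵀ y = c: 6·y_carpentry + 1·y_lumber = 34; 6·y_carpentry + 2·y_lumber = 35.
Solving: y_carpentry = 5.5, y_lumber = 1.
Reduced cost of stools: c₃ − yᵀa₃ = 20 − (5.5·5 + 1·1) = 20 − 28.5 = -8.5.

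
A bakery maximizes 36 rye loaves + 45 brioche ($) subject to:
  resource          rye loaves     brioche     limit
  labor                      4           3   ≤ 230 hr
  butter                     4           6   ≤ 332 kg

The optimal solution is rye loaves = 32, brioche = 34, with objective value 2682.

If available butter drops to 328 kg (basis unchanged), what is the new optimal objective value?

2658

Both labor and butter are binding at x*.
Dual feasibility on the basic columns requires 4·y_labor + 4·y_butter = 36, 3·y_labor + 6·y_butter = 45.
Solving: y_labor = 3, y_butter = 6.
Δz = y_butter·Δb = 6 × (-4) = -24, so new z* = 2682 − 24 = 2658.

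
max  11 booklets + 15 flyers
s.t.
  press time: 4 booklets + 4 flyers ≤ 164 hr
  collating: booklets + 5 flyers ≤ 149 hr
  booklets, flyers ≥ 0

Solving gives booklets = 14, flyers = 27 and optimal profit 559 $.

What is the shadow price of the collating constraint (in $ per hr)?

1

Check each constraint at x*: press time 164/164 (tight); collating 149/149 (tight).
Dual feasibility on the basic columns requires 4·y_press time + 1·y_collating = 11, 4·y_press time + 5·y_collating = 15.
This yields shadow prices y_press time = 2.5, y_collating = 1.
Shadow price of collating = 1.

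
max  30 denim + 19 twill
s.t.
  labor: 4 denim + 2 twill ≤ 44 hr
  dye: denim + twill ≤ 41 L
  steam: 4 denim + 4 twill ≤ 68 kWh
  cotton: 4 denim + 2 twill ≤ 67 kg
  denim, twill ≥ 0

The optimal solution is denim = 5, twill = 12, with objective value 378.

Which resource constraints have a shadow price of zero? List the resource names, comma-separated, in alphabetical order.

cotton, dye

labor: 44/44 (binding)
dye: 17/41 (slack 24)
steam: 68/68 (binding)
cotton: 44/67 (slack 23)
By complementary slackness, a constraint with positive slack has shadow price 0 → cotton, dye.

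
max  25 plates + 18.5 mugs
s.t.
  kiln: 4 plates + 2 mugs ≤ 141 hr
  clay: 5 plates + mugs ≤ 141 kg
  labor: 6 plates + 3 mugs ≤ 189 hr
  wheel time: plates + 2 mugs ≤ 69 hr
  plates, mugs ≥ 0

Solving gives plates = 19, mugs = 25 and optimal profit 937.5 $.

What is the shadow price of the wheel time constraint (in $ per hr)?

4

At the optimum: kiln uses 126 of 141 (slack = 15); clay uses 120 of 141 (slack = 21); labor uses 189 of 189 (binding); wheel time uses 69 of 69 (binding).
By complementary slackness, y = 0 for the non-binding constraints.
Dual feasibility on the basic columns requires 6·y_labor + 1·y_wheel time = 25, 3·y_labor + 2·y_wheel time = 18.5.
→ y_labor = 3.5 and y_wheel time = 4.
Shadow price of wheel time = 4.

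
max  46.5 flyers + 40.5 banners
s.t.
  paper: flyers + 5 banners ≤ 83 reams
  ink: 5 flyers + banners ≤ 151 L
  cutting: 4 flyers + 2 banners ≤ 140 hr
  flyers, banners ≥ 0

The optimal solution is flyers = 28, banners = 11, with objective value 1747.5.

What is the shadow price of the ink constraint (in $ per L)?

Check each constraint at x*: paper 83/83 (tight); ink 151/151 (tight); cutting 134/140 (slack 6).
By complementary slackness, y = 0 for the non-binding constraint.
From A_Bᵀ y = c: 1·y_paper + 5·y_ink = 46.5; 5·y_paper + 1·y_ink = 40.5.
This yields shadow prices y_paper = 6.5, y_ink = 8.
Shadow price of ink = 8.

8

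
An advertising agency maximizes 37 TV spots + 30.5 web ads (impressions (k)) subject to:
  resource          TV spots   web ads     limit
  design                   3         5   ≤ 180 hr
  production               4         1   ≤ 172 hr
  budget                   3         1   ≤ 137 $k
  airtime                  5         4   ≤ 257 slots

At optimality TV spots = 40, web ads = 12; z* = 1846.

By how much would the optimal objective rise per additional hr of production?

Check each constraint at x*: design 180/180 (tight); production 172/172 (tight); budget 132/137 (slack 5); airtime 248/257 (slack 9).
Slack constraints have shadow price 0 (complementary slackness).
The binding rows give the dual system: 3·y_design + 4·y_production = 37 and 5·y_design + 1·y_production = 30.5.
→ y_design = 5 and y_production = 5.5.
Shadow price of production = 5.5.

5.5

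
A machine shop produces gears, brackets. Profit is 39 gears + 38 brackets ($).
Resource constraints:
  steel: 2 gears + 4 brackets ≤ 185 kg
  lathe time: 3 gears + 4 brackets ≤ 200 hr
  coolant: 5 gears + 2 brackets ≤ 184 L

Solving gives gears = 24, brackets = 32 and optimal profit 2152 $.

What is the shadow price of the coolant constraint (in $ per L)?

At the optimum: steel uses 176 of 185 (slack = 9); lathe time uses 200 of 200 (binding); coolant uses 184 of 184 (binding).
By complementary slackness, y = 0 for the non-binding constraint.
The binding rows give the dual system: 3·y_lathe time + 5·y_coolant = 39 and 4·y_lathe time + 2·y_coolant = 38.
Solving: y_lathe time = 8, y_coolant = 3.
Shadow price of coolant = 3.

3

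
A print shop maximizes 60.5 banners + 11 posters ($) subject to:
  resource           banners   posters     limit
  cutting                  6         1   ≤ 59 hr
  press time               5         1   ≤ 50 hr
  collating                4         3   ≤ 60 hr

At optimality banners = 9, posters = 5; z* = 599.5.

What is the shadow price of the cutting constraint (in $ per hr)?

Binding: cutting and press time. Non-binding: collating (9 unused).
By complementary slackness, y = 0 for the non-binding constraint.
Dual feasibility on the basic columns requires 6·y_cutting + 5·y_press time = 60.5, 1·y_cutting + 1·y_press time = 11.
Solving: y_cutting = 5.5, y_press time = 5.5.
Shadow price of cutting = 5.5.

5.5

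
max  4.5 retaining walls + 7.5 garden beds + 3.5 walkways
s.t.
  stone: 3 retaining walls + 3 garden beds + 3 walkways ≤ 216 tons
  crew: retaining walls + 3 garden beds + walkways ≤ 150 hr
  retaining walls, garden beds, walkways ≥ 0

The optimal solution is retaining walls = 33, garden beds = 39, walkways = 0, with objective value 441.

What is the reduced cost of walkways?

At the optimum: stone uses 216 of 216 (binding); crew uses 150 of 150 (binding).
From A_Bᵀ y = c: 3·y_stone + 1·y_crew = 4.5; 3·y_stone + 3·y_crew = 7.5.
→ y_stone = 1 and y_crew = 1.5.
Reduced cost of walkways: c₃ − yᵀa₃ = 3.5 − (1·3 + 1.5·1) = 3.5 − 4.5 = -1.

-1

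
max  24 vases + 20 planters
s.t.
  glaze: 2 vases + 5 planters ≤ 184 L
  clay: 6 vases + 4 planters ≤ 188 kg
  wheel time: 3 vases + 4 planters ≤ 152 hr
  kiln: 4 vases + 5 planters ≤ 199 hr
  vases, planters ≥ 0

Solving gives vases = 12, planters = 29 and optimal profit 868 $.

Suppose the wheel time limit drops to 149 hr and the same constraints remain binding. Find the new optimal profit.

862

At the optimum: glaze uses 169 of 184 (slack = 15); clay uses 188 of 188 (binding); wheel time uses 152 of 152 (binding); kiln uses 193 of 199 (slack = 6).
Slack constraints have shadow price 0 (complementary slackness).
Dual feasibility on the basic columns requires 6·y_clay + 3·y_wheel time = 24, 4·y_clay + 4·y_wheel time = 20.
This yields shadow prices y_clay = 3, y_wheel time = 2.
Δz = y_wheel time·Δb = 2 × (-3) = -6, so new z* = 868 − 6 = 862.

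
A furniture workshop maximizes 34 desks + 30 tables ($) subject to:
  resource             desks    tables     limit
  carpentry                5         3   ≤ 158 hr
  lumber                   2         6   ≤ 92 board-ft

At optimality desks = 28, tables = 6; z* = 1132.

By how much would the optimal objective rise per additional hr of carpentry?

Both carpentry and lumber are binding at x*.
The binding rows give the dual system: 5·y_carpentry + 2·y_lumber = 34 and 3·y_carpentry + 6·y_lumber = 30.
This yields shadow prices y_carpentry = 6, y_lumber = 2.
Shadow price of carpentry = 6.

6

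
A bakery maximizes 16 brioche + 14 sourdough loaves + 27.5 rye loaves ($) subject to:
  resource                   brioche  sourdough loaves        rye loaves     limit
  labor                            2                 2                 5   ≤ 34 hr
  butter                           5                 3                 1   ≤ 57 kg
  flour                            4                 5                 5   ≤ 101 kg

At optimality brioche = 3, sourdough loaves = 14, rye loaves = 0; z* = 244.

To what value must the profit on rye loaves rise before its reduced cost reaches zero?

At the optimum: labor uses 34 of 34 (binding); butter uses 57 of 57 (binding); flour uses 82 of 101 (slack = 19).
Since flour is not tight, its dual is 0.
Dual feasibility on the basic columns requires 2·y_labor + 5·y_butter = 16, 2·y_labor + 3·y_butter = 14.
→ y_labor = 5.5 and y_butter = 1.
rye loaves enters the basis when its profit ≥ yᵀa₃ = 5.5·5 + 1·1 = 28.5.

28.5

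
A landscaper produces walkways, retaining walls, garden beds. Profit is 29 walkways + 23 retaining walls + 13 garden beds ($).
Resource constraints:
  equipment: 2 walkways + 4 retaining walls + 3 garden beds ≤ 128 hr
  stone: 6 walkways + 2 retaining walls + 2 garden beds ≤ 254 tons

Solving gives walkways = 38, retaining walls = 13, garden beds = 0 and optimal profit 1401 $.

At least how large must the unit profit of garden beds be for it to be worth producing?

At the optimum: equipment uses 128 of 128 (binding); stone uses 254 of 254 (binding).
The binding rows give the dual system: 2·y_equipment + 6·y_stone = 29 and 4·y_equipment + 2·y_stone = 23.
→ y_equipment = 4 and y_stone = 3.5.
garden beds enters the basis when its profit ≥ yᵀa₃ = 4·3 + 3.5·2 = 19.

19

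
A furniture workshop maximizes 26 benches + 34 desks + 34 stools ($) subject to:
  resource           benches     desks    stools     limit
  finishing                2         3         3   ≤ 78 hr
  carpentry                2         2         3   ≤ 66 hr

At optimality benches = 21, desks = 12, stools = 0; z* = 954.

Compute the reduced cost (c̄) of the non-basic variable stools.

Both finishing and carpentry are binding at x*.
From A_Bᵀ y = c: 2·y_finishing + 2·y_carpentry = 26; 3·y_finishing + 2·y_carpentry = 34.
Solving: y_finishing = 8, y_carpentry = 5.
Reduced cost of stools: c₃ − yᵀa₃ = 34 − (8·3 + 5·3) = 34 − 39 = -5.

-5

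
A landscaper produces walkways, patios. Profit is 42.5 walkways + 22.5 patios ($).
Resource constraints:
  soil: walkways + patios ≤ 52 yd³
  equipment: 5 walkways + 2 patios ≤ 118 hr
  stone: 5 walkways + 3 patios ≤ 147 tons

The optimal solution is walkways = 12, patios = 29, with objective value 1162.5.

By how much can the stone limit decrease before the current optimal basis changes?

29

Binding constraints: equipment, stone. The basis is B = [[5,2],[5,3]] with det 5.
Per unit decrease in stone, x* moves by d = (0.4, -1).
The basis stays optimal until patios reaches 0; allowable decrease = 29 tons.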